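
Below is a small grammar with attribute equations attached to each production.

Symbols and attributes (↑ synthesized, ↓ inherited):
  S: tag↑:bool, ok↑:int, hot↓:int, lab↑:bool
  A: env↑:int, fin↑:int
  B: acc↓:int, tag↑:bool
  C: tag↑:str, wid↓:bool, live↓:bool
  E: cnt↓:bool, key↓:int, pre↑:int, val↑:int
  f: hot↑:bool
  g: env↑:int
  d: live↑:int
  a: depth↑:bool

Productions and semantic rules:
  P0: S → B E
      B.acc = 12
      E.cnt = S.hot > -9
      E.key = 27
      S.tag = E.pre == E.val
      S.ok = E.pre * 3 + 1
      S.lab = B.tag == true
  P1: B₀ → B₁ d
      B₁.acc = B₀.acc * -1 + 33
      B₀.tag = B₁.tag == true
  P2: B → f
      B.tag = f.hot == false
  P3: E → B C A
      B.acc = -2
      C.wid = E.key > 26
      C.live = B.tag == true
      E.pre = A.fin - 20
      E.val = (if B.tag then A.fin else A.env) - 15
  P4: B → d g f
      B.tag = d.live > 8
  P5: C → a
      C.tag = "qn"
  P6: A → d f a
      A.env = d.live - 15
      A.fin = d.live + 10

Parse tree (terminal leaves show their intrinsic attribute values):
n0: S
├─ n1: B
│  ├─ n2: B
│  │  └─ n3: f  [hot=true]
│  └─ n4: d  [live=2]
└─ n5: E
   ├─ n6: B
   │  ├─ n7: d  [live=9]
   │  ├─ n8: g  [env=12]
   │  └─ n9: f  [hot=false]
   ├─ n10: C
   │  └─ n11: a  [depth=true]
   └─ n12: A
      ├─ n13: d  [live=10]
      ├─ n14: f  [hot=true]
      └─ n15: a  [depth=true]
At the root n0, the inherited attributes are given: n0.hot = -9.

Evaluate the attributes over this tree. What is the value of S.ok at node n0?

1

1. n0.hot = -9  [given at root]
2. n1.acc = 12  [12]
3. n2.acc = 21  [B₀.acc * -1 + 33]
4. n3.hot = true  [terminal]
5. n2.tag = false  [f.hot == false]
6. n4.live = 2  [terminal]
7. n1.tag = false  [B₁.tag == true]
8. n5.cnt = false  [S.hot > -9]
9. n5.key = 27  [27]
10. n6.acc = -2  [-2]
11. n7.live = 9  [terminal]
12. n8.env = 12  [terminal]
13. n9.hot = false  [terminal]
14. n6.tag = true  [d.live > 8]
15. n10.wid = true  [E.key > 26]
16. n10.live = true  [B.tag == true]
17. n11.depth = true  [terminal]
18. n10.tag = "qn"  ["qn"]
19. n13.live = 10  [terminal]
20. n14.hot = true  [terminal]
21. n15.depth = true  [terminal]
22. n12.env = -5  [d.live - 15]
23. n12.fin = 20  [d.live + 10]
24. n5.pre = 0  [A.fin - 20]
25. n5.val = 5  [(if B.tag then A.fin else A.env) - 15]
26. n0.tag = false  [E.pre == E.val]
27. n0.ok = 1  [E.pre * 3 + 1]
28. n0.lab = false  [B.tag == true]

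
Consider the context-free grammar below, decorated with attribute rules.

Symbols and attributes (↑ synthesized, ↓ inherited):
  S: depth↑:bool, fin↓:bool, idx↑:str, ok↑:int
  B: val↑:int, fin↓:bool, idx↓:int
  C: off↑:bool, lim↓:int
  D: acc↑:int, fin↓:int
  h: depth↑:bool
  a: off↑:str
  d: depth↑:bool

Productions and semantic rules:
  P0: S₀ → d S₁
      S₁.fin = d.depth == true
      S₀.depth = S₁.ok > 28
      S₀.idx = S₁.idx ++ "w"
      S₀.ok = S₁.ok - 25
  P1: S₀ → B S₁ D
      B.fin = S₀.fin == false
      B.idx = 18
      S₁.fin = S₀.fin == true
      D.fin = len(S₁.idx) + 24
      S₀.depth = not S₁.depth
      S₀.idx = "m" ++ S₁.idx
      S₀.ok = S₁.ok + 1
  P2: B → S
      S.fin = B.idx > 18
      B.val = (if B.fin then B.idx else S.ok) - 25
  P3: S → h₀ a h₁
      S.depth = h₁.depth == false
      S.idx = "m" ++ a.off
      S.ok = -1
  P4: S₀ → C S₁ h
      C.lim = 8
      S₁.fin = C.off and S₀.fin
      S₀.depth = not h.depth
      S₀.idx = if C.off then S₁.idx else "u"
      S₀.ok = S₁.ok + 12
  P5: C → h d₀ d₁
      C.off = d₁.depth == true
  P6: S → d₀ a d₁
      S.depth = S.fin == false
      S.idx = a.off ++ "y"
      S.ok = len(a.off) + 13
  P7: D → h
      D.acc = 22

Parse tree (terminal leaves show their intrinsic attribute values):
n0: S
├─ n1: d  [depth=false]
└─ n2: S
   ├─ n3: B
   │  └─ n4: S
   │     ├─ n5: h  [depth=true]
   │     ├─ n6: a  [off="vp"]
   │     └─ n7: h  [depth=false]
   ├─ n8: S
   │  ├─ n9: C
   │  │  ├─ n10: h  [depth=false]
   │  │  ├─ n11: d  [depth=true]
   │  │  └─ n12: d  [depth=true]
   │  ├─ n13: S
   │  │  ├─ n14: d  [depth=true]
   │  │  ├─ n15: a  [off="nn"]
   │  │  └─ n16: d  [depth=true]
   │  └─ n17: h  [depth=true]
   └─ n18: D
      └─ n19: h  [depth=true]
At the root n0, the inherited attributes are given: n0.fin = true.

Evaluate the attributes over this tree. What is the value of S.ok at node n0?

1. n0.fin = true  [given at root]
2. n1.depth = false  [terminal]
3. n2.fin = false  [d.depth == true]
4. n3.fin = true  [S₀.fin == false]
5. n3.idx = 18  [18]
6. n4.fin = false  [B.idx > 18]
7. n5.depth = true  [terminal]
8. n6.off = "vp"  [terminal]
9. n7.depth = false  [terminal]
10. n4.depth = true  [h₁.depth == false]
11. n4.idx = "mvp"  ["m" ++ a.off]
12. n4.ok = -1  [-1]
13. n3.val = -7  [(if B.fin then B.idx else S.ok) - 25]
14. n8.fin = false  [S₀.fin == true]
15. n9.lim = 8  [8]
16. n10.depth = false  [terminal]
17. n11.depth = true  [terminal]
18. n12.depth = true  [terminal]
19. n9.off = true  [d₁.depth == true]
20. n13.fin = false  [C.off and S₀.fin]
21. n14.depth = true  [terminal]
22. n15.off = "nn"  [terminal]
23. n16.depth = true  [terminal]
24. n13.depth = true  [S.fin == false]
25. n13.idx = "nny"  [a.off ++ "y"]
26. n13.ok = 15  [len(a.off) + 13]
27. n17.depth = true  [terminal]
28. n8.depth = false  [not h.depth]
29. n8.idx = "nny"  [if C.off then S₁.idx else "u"]
30. n8.ok = 27  [S₁.ok + 12]
31. n18.fin = 27  [len(S₁.idx) + 24]
32. n19.depth = true  [terminal]
33. n18.acc = 22  [22]
34. n2.depth = true  [not S₁.depth]
35. n2.idx = "mnny"  ["m" ++ S₁.idx]
36. n2.ok = 28  [S₁.ok + 1]
37. n0.depth = false  [S₁.ok > 28]
38. n0.idx = "mnnyw"  [S₁.idx ++ "w"]
39. n0.ok = 3  [S₁.ok - 25]

3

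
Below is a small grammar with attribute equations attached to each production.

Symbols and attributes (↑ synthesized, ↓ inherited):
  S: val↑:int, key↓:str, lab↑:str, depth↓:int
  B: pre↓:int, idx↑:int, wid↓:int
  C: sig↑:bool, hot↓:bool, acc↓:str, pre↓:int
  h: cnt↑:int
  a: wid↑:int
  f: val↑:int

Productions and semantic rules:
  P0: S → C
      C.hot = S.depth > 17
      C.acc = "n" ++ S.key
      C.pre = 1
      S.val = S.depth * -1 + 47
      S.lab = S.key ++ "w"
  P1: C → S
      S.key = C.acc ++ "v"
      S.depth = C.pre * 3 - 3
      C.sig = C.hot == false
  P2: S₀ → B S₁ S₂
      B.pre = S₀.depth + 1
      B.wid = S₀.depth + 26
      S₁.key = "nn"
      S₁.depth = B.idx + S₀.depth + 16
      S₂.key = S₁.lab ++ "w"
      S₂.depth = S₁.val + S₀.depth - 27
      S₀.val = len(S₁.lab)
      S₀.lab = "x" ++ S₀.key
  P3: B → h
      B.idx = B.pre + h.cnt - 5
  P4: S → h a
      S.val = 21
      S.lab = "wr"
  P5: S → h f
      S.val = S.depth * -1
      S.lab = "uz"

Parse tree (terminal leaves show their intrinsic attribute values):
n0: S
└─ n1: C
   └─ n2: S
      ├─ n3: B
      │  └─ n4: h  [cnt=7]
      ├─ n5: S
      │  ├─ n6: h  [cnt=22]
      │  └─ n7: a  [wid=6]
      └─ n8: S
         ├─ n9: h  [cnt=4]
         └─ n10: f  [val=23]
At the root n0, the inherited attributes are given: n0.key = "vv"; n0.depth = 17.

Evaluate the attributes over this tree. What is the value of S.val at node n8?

6

1. n0.key = "vv"  [given at root]
2. n0.depth = 17  [given at root]
3. n1.hot = false  [S.depth > 17]
4. n1.acc = "nvv"  ["n" ++ S.key]
5. n1.pre = 1  [1]
6. n2.key = "nvvv"  [C.acc ++ "v"]
7. n2.depth = 0  [C.pre * 3 - 3]
8. n3.pre = 1  [S₀.depth + 1]
9. n3.wid = 26  [S₀.depth + 26]
10. n4.cnt = 7  [terminal]
11. n3.idx = 3  [B.pre + h.cnt - 5]
12. n5.key = "nn"  ["nn"]
13. n5.depth = 19  [B.idx + S₀.depth + 16]
14. n6.cnt = 22  [terminal]
15. n7.wid = 6  [terminal]
16. n5.val = 21  [21]
17. n5.lab = "wr"  ["wr"]
18. n8.key = "wrw"  [S₁.lab ++ "w"]
19. n8.depth = -6  [S₁.val + S₀.depth - 27]
20. n9.cnt = 4  [terminal]
21. n10.val = 23  [terminal]
22. n8.val = 6  [S.depth * -1]
23. n8.lab = "uz"  ["uz"]
24. n2.val = 2  [len(S₁.lab)]
25. n2.lab = "xnvvv"  ["x" ++ S₀.key]
26. n1.sig = true  [C.hot == false]
27. n0.val = 30  [S.depth * -1 + 47]
28. n0.lab = "vvw"  [S.key ++ "w"]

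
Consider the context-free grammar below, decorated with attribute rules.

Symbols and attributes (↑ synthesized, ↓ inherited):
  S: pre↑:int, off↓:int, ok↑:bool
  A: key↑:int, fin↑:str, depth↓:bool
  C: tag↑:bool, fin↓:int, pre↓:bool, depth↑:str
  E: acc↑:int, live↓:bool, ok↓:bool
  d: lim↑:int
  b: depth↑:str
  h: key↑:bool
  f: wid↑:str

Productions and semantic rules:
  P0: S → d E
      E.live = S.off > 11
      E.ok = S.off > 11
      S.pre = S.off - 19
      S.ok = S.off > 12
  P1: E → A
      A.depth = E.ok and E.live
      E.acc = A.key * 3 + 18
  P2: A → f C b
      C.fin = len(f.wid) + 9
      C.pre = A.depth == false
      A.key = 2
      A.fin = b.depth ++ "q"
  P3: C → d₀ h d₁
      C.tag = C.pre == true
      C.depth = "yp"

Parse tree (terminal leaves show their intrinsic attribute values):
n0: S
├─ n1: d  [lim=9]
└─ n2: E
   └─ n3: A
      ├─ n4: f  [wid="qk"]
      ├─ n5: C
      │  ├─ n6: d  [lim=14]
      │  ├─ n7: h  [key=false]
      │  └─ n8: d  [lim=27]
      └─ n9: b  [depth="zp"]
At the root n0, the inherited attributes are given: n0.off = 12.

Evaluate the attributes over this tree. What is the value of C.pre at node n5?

1. n0.off = 12  [given at root]
2. n1.lim = 9  [terminal]
3. n2.live = true  [S.off > 11]
4. n2.ok = true  [S.off > 11]
5. n3.depth = true  [E.ok and E.live]
6. n4.wid = "qk"  [terminal]
7. n5.fin = 11  [len(f.wid) + 9]
8. n5.pre = false  [A.depth == false]
9. n6.lim = 14  [terminal]
10. n7.key = false  [terminal]
11. n8.lim = 27  [terminal]
12. n5.tag = false  [C.pre == true]
13. n5.depth = "yp"  ["yp"]
14. n9.depth = "zp"  [terminal]
15. n3.key = 2  [2]
16. n3.fin = "zpq"  [b.depth ++ "q"]
17. n2.acc = 24  [A.key * 3 + 18]
18. n0.pre = -7  [S.off - 19]
19. n0.ok = false  [S.off > 12]

false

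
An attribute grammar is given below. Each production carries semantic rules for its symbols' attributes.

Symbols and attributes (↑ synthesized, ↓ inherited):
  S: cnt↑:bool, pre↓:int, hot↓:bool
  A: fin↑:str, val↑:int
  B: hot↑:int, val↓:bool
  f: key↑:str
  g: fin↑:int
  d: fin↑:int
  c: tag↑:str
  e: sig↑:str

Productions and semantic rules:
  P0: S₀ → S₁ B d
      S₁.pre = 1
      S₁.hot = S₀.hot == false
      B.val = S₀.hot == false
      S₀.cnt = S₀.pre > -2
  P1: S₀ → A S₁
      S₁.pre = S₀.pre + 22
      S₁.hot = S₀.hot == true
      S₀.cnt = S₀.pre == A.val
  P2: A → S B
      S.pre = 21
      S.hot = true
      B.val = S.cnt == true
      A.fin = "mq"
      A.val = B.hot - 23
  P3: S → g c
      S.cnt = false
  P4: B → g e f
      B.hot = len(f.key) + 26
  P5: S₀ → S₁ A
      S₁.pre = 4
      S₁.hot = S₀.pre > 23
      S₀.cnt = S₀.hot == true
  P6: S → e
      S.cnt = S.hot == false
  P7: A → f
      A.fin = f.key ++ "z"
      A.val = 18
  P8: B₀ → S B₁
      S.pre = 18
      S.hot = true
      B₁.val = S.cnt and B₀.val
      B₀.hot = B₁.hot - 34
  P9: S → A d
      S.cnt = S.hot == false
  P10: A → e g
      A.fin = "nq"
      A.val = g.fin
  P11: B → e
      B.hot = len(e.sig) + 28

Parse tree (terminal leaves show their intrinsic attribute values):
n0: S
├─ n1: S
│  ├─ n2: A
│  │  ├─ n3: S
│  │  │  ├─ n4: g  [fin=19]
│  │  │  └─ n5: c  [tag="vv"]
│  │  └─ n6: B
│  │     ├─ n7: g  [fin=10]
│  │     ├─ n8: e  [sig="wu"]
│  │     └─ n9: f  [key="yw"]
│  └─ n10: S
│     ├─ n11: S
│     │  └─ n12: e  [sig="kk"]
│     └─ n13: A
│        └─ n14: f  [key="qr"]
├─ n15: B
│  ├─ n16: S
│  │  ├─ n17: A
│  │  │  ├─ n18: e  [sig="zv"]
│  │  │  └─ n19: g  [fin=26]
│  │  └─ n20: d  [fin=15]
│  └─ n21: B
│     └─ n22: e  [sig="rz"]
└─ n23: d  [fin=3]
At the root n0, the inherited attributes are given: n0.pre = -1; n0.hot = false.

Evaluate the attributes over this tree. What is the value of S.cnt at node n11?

true

1. n0.pre = -1  [given at root]
2. n0.hot = false  [given at root]
3. n1.pre = 1  [1]
4. n1.hot = true  [S₀.hot == false]
5. n3.pre = 21  [21]
6. n3.hot = true  [true]
7. n4.fin = 19  [terminal]
8. n5.tag = "vv"  [terminal]
9. n3.cnt = false  [false]
10. n6.val = false  [S.cnt == true]
11. n7.fin = 10  [terminal]
12. n8.sig = "wu"  [terminal]
13. n9.key = "yw"  [terminal]
14. n6.hot = 28  [len(f.key) + 26]
15. n2.fin = "mq"  ["mq"]
16. n2.val = 5  [B.hot - 23]
17. n10.pre = 23  [S₀.pre + 22]
18. n10.hot = true  [S₀.hot == true]
19. n11.pre = 4  [4]
20. n11.hot = false  [S₀.pre > 23]
21. n12.sig = "kk"  [terminal]
22. n11.cnt = true  [S.hot == false]
23. n14.key = "qr"  [terminal]
24. n13.fin = "qrz"  [f.key ++ "z"]
25. n13.val = 18  [18]
26. n10.cnt = true  [S₀.hot == true]
27. n1.cnt = false  [S₀.pre == A.val]
28. n15.val = true  [S₀.hot == false]
29. n16.pre = 18  [18]
30. n16.hot = true  [true]
31. n18.sig = "zv"  [terminal]
32. n19.fin = 26  [terminal]
33. n17.fin = "nq"  ["nq"]
34. n17.val = 26  [g.fin]
35. n20.fin = 15  [terminal]
36. n16.cnt = false  [S.hot == false]
37. n21.val = false  [S.cnt and B₀.val]
38. n22.sig = "rz"  [terminal]
39. n21.hot = 30  [len(e.sig) + 28]
40. n15.hot = -4  [B₁.hot - 34]
41. n23.fin = 3  [terminal]
42. n0.cnt = true  [S₀.pre > -2]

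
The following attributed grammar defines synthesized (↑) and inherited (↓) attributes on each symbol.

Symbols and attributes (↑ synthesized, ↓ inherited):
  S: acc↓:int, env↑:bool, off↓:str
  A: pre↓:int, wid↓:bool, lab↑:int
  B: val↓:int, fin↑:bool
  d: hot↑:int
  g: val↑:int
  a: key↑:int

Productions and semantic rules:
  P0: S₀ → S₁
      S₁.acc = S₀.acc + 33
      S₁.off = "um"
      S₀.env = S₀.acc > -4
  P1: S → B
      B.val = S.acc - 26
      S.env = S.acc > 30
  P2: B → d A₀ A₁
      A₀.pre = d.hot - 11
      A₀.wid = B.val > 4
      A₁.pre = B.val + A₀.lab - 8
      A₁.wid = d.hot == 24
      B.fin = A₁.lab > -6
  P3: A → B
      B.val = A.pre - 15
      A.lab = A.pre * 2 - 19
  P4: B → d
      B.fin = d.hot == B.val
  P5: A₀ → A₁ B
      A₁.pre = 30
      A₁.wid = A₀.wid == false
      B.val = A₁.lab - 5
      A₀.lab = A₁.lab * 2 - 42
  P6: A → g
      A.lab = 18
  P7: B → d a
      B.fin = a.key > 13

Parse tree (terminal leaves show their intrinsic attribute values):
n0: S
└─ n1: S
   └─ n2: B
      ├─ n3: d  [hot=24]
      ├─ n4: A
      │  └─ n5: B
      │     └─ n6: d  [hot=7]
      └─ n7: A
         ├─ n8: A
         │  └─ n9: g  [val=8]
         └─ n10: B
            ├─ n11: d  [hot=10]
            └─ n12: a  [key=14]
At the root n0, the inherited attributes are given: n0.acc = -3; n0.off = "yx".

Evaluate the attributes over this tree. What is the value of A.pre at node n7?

1. n0.acc = -3  [given at root]
2. n0.off = "yx"  [given at root]
3. n1.acc = 30  [S₀.acc + 33]
4. n1.off = "um"  ["um"]
5. n2.val = 4  [S.acc - 26]
6. n3.hot = 24  [terminal]
7. n4.pre = 13  [d.hot - 11]
8. n4.wid = false  [B.val > 4]
9. n5.val = -2  [A.pre - 15]
10. n6.hot = 7  [terminal]
11. n5.fin = false  [d.hot == B.val]
12. n4.lab = 7  [A.pre * 2 - 19]
13. n7.pre = 3  [B.val + A₀.lab - 8]
14. n7.wid = true  [d.hot == 24]
15. n8.pre = 30  [30]
16. n8.wid = false  [A₀.wid == false]
17. n9.val = 8  [terminal]
18. n8.lab = 18  [18]
19. n10.val = 13  [A₁.lab - 5]
20. n11.hot = 10  [terminal]
21. n12.key = 14  [terminal]
22. n10.fin = true  [a.key > 13]
23. n7.lab = -6  [A₁.lab * 2 - 42]
24. n2.fin = false  [A₁.lab > -6]
25. n1.env = false  [S.acc > 30]
26. n0.env = true  [S₀.acc > -4]

3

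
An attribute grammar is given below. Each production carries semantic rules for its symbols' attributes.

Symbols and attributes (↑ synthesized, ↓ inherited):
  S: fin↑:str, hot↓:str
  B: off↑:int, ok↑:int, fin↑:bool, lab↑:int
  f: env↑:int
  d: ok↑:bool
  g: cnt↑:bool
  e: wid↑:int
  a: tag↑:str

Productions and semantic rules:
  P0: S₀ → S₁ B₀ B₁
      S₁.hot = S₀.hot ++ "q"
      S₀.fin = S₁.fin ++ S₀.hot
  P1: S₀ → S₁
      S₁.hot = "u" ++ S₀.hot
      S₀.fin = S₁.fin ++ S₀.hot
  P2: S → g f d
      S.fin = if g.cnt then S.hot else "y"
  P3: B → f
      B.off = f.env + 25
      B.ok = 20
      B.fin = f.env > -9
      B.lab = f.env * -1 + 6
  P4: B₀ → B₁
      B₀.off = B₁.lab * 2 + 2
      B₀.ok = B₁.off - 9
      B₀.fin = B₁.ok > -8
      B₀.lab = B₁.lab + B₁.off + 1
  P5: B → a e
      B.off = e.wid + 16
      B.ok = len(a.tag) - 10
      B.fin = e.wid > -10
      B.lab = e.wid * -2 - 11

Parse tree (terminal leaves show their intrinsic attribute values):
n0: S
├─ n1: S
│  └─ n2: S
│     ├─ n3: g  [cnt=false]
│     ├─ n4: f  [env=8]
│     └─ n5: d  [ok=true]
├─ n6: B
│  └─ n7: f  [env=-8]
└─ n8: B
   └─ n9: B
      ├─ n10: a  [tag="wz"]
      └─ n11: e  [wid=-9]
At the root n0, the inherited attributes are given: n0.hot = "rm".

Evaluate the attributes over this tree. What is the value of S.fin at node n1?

1. n0.hot = "rm"  [given at root]
2. n1.hot = "rmq"  [S₀.hot ++ "q"]
3. n2.hot = "urmq"  ["u" ++ S₀.hot]
4. n3.cnt = false  [terminal]
5. n4.env = 8  [terminal]
6. n5.ok = true  [terminal]
7. n2.fin = "y"  [if g.cnt then S.hot else "y"]
8. n1.fin = "yrmq"  [S₁.fin ++ S₀.hot]
9. n7.env = -8  [terminal]
10. n6.off = 17  [f.env + 25]
11. n6.ok = 20  [20]
12. n6.fin = true  [f.env > -9]
13. n6.lab = 14  [f.env * -1 + 6]
14. n10.tag = "wz"  [terminal]
15. n11.wid = -9  [terminal]
16. n9.off = 7  [e.wid + 16]
17. n9.ok = -8  [len(a.tag) - 10]
18. n9.fin = true  [e.wid > -10]
19. n9.lab = 7  [e.wid * -2 - 11]
20. n8.off = 16  [B₁.lab * 2 + 2]
21. n8.ok = -2  [B₁.off - 9]
22. n8.fin = false  [B₁.ok > -8]
23. n8.lab = 15  [B₁.lab + B₁.off + 1]
24. n0.fin = "yrmqrm"  [S₁.fin ++ S₀.hot]

"yrmq"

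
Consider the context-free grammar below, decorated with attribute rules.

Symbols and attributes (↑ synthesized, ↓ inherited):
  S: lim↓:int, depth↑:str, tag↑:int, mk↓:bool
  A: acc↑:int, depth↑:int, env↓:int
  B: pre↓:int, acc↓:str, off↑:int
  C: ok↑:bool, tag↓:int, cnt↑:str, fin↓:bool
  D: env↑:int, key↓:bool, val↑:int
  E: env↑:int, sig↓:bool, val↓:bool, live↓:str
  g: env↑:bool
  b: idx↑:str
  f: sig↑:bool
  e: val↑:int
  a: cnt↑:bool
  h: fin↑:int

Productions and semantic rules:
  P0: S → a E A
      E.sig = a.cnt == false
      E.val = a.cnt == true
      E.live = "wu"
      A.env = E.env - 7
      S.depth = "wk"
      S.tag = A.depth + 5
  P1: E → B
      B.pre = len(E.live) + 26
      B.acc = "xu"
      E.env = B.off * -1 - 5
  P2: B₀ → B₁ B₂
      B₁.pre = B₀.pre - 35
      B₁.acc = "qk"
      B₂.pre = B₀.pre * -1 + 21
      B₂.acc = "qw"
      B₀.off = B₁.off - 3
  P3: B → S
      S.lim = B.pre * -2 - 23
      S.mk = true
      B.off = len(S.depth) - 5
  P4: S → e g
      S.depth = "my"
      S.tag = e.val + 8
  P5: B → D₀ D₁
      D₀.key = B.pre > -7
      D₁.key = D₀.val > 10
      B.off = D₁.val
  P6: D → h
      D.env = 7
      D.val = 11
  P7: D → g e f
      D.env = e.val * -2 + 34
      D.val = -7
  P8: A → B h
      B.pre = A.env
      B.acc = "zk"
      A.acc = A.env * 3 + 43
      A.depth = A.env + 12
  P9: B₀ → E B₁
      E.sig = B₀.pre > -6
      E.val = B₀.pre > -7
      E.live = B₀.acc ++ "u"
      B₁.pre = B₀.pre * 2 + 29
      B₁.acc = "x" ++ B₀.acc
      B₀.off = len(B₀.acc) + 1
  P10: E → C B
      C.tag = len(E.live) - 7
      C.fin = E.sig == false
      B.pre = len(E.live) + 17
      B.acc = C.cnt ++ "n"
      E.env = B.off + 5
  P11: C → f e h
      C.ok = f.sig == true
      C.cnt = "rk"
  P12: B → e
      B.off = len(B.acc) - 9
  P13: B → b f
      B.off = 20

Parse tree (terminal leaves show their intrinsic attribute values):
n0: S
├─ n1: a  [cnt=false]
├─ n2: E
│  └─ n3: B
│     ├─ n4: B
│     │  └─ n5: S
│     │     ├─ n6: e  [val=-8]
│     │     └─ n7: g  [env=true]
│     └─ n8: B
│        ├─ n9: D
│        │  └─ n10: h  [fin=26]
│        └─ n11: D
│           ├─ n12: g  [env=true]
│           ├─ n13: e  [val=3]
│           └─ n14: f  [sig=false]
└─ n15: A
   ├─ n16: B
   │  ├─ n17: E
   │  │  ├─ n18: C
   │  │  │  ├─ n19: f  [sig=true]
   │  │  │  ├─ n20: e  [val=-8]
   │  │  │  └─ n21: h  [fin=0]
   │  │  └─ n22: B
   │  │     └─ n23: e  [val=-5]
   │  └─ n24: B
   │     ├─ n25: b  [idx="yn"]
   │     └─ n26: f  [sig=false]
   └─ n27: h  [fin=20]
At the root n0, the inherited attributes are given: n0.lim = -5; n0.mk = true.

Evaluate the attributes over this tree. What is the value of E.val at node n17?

true

1. n0.lim = -5  [given at root]
2. n0.mk = true  [given at root]
3. n1.cnt = false  [terminal]
4. n2.sig = true  [a.cnt == false]
5. n2.val = false  [a.cnt == true]
6. n2.live = "wu"  ["wu"]
7. n3.pre = 28  [len(E.live) + 26]
8. n3.acc = "xu"  ["xu"]
9. n4.pre = -7  [B₀.pre - 35]
10. n4.acc = "qk"  ["qk"]
11. n5.lim = -9  [B.pre * -2 - 23]
12. n5.mk = true  [true]
13. n6.val = -8  [terminal]
14. n7.env = true  [terminal]
15. n5.depth = "my"  ["my"]
16. n5.tag = 0  [e.val + 8]
17. n4.off = -3  [len(S.depth) - 5]
18. n8.pre = -7  [B₀.pre * -1 + 21]
19. n8.acc = "qw"  ["qw"]
20. n9.key = false  [B.pre > -7]
21. n10.fin = 26  [terminal]
22. n9.env = 7  [7]
23. n9.val = 11  [11]
24. n11.key = true  [D₀.val > 10]
25. n12.env = true  [terminal]
26. n13.val = 3  [terminal]
27. n14.sig = false  [terminal]
28. n11.env = 28  [e.val * -2 + 34]
29. n11.val = -7  [-7]
30. n8.off = -7  [D₁.val]
31. n3.off = -6  [B₁.off - 3]
32. n2.env = 1  [B.off * -1 - 5]
33. n15.env = -6  [E.env - 7]
34. n16.pre = -6  [A.env]
35. n16.acc = "zk"  ["zk"]
36. n17.sig = false  [B₀.pre > -6]
37. n17.val = true  [B₀.pre > -7]
38. n17.live = "zku"  [B₀.acc ++ "u"]
39. n18.tag = -4  [len(E.live) - 7]
40. n18.fin = true  [E.sig == false]
41. n19.sig = true  [terminal]
42. n20.val = -8  [terminal]
43. n21.fin = 0  [terminal]
44. n18.ok = true  [f.sig == true]
45. n18.cnt = "rk"  ["rk"]
46. n22.pre = 20  [len(E.live) + 17]
47. n22.acc = "rkn"  [C.cnt ++ "n"]
48. n23.val = -5  [terminal]
49. n22.off = -6  [len(B.acc) - 9]
50. n17.env = -1  [B.off + 5]
51. n24.pre = 17  [B₀.pre * 2 + 29]
52. n24.acc = "xzk"  ["x" ++ B₀.acc]
53. n25.idx = "yn"  [terminal]
54. n26.sig = false  [terminal]
55. n24.off = 20  [20]
56. n16.off = 3  [len(B₀.acc) + 1]
57. n27.fin = 20  [terminal]
58. n15.acc = 25  [A.env * 3 + 43]
59. n15.depth = 6  [A.env + 12]
60. n0.depth = "wk"  ["wk"]
61. n0.tag = 11  [A.depth + 5]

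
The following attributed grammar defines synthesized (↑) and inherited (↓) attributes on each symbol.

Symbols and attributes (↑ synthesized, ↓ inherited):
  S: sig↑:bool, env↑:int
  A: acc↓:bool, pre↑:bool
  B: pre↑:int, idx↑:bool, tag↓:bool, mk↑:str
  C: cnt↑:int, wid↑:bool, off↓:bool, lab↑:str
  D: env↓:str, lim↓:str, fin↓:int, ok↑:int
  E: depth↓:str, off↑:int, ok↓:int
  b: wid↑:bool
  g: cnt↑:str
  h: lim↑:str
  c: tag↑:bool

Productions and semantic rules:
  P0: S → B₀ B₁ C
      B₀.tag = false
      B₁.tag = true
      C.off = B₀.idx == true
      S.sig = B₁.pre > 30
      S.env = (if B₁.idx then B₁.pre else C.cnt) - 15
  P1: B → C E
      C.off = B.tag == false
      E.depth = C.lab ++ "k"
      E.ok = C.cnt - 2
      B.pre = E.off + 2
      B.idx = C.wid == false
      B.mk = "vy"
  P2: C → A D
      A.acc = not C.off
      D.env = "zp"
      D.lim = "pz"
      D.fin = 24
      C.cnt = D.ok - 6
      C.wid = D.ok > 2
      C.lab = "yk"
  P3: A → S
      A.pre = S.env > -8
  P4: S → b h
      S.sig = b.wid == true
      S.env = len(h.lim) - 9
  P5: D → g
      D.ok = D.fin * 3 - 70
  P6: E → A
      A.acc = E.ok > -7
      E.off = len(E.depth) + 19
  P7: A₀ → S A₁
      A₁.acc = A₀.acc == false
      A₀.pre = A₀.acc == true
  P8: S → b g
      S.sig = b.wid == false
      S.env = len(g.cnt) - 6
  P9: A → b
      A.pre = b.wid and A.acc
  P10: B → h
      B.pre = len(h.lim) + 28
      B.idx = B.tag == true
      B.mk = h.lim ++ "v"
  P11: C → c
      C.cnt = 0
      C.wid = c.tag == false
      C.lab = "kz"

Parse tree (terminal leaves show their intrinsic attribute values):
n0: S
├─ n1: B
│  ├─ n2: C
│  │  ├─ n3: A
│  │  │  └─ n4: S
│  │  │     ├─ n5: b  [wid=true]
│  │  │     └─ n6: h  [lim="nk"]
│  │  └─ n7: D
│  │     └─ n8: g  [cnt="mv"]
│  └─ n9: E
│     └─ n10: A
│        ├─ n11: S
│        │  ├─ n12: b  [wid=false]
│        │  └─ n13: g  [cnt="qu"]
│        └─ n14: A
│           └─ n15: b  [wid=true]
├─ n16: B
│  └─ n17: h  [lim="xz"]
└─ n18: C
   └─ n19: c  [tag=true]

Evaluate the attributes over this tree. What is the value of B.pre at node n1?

1. n1.tag = false  [false]
2. n2.off = true  [B.tag == false]
3. n3.acc = false  [not C.off]
4. n5.wid = true  [terminal]
5. n6.lim = "nk"  [terminal]
6. n4.sig = true  [b.wid == true]
7. n4.env = -7  [len(h.lim) - 9]
8. n3.pre = true  [S.env > -8]
9. n7.env = "zp"  ["zp"]
10. n7.lim = "pz"  ["pz"]
11. n7.fin = 24  [24]
12. n8.cnt = "mv"  [terminal]
13. n7.ok = 2  [D.fin * 3 - 70]
14. n2.cnt = -4  [D.ok - 6]
15. n2.wid = false  [D.ok > 2]
16. n2.lab = "yk"  ["yk"]
17. n9.depth = "ykk"  [C.lab ++ "k"]
18. n9.ok = -6  [C.cnt - 2]
19. n10.acc = true  [E.ok > -7]
20. n12.wid = false  [terminal]
21. n13.cnt = "qu"  [terminal]
22. n11.sig = true  [b.wid == false]
23. n11.env = -4  [len(g.cnt) - 6]
24. n14.acc = false  [A₀.acc == false]
25. n15.wid = true  [terminal]
26. n14.pre = false  [b.wid and A.acc]
27. n10.pre = true  [A₀.acc == true]
28. n9.off = 22  [len(E.depth) + 19]
29. n1.pre = 24  [E.off + 2]
30. n1.idx = true  [C.wid == false]
31. n1.mk = "vy"  ["vy"]
32. n16.tag = true  [true]
33. n17.lim = "xz"  [terminal]
34. n16.pre = 30  [len(h.lim) + 28]
35. n16.idx = true  [B.tag == true]
36. n16.mk = "xzv"  [h.lim ++ "v"]
37. n18.off = true  [B₀.idx == true]
38. n19.tag = true  [terminal]
39. n18.cnt = 0  [0]
40. n18.wid = false  [c.tag == false]
41. n18.lab = "kz"  ["kz"]
42. n0.sig = false  [B₁.pre > 30]
43. n0.env = 15  [(if B₁.idx then B₁.pre else C.cnt) - 15]

24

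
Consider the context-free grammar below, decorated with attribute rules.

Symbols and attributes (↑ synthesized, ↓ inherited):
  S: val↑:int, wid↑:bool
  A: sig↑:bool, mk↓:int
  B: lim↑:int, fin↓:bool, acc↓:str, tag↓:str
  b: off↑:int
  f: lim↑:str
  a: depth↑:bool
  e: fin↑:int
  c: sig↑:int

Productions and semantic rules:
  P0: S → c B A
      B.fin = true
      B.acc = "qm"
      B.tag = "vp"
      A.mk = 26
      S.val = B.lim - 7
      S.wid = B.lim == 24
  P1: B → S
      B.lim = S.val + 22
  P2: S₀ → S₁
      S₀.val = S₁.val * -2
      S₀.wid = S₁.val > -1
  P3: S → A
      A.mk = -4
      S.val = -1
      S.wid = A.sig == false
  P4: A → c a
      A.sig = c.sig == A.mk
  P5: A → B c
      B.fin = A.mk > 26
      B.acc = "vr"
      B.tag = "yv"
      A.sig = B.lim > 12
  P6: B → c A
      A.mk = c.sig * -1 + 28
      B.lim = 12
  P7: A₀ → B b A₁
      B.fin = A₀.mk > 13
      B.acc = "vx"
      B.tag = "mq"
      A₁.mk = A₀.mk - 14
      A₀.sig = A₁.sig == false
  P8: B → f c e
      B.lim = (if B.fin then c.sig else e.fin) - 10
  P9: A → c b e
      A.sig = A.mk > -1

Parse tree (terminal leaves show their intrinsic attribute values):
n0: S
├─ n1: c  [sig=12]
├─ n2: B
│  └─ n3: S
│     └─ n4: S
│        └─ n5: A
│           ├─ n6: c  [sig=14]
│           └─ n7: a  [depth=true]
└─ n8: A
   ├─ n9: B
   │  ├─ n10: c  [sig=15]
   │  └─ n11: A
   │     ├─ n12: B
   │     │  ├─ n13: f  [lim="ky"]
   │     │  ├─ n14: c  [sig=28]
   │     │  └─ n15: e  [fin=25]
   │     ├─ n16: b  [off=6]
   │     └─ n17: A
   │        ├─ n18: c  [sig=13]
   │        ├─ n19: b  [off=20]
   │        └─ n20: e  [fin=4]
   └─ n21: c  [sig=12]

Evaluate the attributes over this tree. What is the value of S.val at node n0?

1. n1.sig = 12  [terminal]
2. n2.fin = true  [true]
3. n2.acc = "qm"  ["qm"]
4. n2.tag = "vp"  ["vp"]
5. n5.mk = -4  [-4]
6. n6.sig = 14  [terminal]
7. n7.depth = true  [terminal]
8. n5.sig = false  [c.sig == A.mk]
9. n4.val = -1  [-1]
10. n4.wid = true  [A.sig == false]
11. n3.val = 2  [S₁.val * -2]
12. n3.wid = false  [S₁.val > -1]
13. n2.lim = 24  [S.val + 22]
14. n8.mk = 26  [26]
15. n9.fin = false  [A.mk > 26]
16. n9.acc = "vr"  ["vr"]
17. n9.tag = "yv"  ["yv"]
18. n10.sig = 15  [terminal]
19. n11.mk = 13  [c.sig * -1 + 28]
20. n12.fin = false  [A₀.mk > 13]
21. n12.acc = "vx"  ["vx"]
22. n12.tag = "mq"  ["mq"]
23. n13.lim = "ky"  [terminal]
24. n14.sig = 28  [terminal]
25. n15.fin = 25  [terminal]
26. n12.lim = 15  [(if B.fin then c.sig else e.fin) - 10]
27. n16.off = 6  [terminal]
28. n17.mk = -1  [A₀.mk - 14]
29. n18.sig = 13  [terminal]
30. n19.off = 20  [terminal]
31. n20.fin = 4  [terminal]
32. n17.sig = false  [A.mk > -1]
33. n11.sig = true  [A₁.sig == false]
34. n9.lim = 12  [12]
35. n21.sig = 12  [terminal]
36. n8.sig = false  [B.lim > 12]
37. n0.val = 17  [B.lim - 7]
38. n0.wid = true  [B.lim == 24]

17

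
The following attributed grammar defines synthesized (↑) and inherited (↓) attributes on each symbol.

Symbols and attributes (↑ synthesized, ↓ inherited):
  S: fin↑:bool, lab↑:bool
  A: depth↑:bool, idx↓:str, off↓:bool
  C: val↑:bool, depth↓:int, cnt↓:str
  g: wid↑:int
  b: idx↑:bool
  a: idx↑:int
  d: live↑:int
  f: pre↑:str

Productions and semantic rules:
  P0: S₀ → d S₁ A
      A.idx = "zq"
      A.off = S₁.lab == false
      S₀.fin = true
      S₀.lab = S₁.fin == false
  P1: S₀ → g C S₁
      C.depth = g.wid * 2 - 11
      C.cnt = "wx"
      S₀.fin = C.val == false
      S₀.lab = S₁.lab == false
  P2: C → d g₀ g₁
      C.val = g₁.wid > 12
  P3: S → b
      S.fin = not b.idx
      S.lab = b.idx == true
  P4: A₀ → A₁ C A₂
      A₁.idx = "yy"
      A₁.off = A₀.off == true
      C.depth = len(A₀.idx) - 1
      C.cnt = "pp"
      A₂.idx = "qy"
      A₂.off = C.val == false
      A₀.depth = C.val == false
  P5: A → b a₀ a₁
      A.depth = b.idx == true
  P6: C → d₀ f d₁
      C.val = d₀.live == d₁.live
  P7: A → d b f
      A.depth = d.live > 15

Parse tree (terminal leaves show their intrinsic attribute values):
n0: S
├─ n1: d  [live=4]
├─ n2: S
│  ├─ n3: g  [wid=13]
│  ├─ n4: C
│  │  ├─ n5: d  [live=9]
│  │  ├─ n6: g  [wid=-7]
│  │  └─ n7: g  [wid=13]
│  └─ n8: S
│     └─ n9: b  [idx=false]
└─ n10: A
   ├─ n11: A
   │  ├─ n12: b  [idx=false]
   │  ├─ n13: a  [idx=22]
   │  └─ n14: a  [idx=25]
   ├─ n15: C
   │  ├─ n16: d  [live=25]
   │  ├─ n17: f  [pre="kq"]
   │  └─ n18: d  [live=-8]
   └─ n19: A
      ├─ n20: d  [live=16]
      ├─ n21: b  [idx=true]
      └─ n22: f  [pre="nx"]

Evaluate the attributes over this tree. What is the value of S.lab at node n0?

1. n1.live = 4  [terminal]
2. n3.wid = 13  [terminal]
3. n4.depth = 15  [g.wid * 2 - 11]
4. n4.cnt = "wx"  ["wx"]
5. n5.live = 9  [terminal]
6. n6.wid = -7  [terminal]
7. n7.wid = 13  [terminal]
8. n4.val = true  [g₁.wid > 12]
9. n9.idx = false  [terminal]
10. n8.fin = true  [not b.idx]
11. n8.lab = false  [b.idx == true]
12. n2.fin = false  [C.val == false]
13. n2.lab = true  [S₁.lab == false]
14. n10.idx = "zq"  ["zq"]
15. n10.off = false  [S₁.lab == false]
16. n11.idx = "yy"  ["yy"]
17. n11.off = false  [A₀.off == true]
18. n12.idx = false  [terminal]
19. n13.idx = 22  [terminal]
20. n14.idx = 25  [terminal]
21. n11.depth = false  [b.idx == true]
22. n15.depth = 1  [len(A₀.idx) - 1]
23. n15.cnt = "pp"  ["pp"]
24. n16.live = 25  [terminal]
25. n17.pre = "kq"  [terminal]
26. n18.live = -8  [terminal]
27. n15.val = false  [d₀.live == d₁.live]
28. n19.idx = "qy"  ["qy"]
29. n19.off = true  [C.val == false]
30. n20.live = 16  [terminal]
31. n21.idx = true  [terminal]
32. n22.pre = "nx"  [terminal]
33. n19.depth = true  [d.live > 15]
34. n10.depth = true  [C.val == false]
35. n0.fin = true  [true]
36. n0.lab = true  [S₁.fin == false]

true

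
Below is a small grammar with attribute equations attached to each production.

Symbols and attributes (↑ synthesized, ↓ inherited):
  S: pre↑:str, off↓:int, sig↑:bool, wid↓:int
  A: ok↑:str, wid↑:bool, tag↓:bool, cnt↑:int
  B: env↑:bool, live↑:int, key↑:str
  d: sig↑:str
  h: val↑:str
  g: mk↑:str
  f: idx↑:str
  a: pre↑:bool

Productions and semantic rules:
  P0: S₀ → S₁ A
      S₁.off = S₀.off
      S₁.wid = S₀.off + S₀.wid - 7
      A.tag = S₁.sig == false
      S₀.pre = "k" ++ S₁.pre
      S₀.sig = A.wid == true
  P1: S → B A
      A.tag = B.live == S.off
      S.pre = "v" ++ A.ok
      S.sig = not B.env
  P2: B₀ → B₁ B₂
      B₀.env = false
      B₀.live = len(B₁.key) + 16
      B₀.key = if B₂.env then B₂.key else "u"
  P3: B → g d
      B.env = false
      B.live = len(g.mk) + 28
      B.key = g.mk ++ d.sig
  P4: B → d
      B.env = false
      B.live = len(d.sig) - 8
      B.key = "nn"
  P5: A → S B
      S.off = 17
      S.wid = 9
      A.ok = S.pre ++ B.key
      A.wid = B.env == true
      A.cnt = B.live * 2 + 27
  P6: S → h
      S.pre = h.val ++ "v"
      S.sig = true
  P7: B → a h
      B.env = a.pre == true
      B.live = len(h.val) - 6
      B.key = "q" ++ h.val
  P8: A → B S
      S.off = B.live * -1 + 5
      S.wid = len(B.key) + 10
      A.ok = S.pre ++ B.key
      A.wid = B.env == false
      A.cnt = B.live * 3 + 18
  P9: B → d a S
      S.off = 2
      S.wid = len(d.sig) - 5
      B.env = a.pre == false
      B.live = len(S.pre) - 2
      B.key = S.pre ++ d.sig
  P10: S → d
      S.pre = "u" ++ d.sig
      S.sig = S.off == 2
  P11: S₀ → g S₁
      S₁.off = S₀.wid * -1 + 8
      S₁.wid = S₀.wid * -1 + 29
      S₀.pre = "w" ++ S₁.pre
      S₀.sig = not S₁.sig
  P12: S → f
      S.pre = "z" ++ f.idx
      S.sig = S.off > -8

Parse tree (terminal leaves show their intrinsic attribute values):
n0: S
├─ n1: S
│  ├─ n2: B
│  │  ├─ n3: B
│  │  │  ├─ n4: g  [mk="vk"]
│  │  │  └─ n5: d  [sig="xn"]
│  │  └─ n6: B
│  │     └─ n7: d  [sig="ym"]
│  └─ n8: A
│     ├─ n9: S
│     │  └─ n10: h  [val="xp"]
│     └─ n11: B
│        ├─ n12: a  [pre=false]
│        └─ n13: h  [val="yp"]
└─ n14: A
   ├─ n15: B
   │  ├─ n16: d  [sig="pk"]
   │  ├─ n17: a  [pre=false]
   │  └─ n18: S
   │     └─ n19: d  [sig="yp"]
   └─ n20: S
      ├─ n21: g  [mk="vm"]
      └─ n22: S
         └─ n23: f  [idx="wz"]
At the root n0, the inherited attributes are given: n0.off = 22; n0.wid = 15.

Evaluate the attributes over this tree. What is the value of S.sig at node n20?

false

1. n0.off = 22  [given at root]
2. n0.wid = 15  [given at root]
3. n1.off = 22  [S₀.off]
4. n1.wid = 30  [S₀.off + S₀.wid - 7]
5. n4.mk = "vk"  [terminal]
6. n5.sig = "xn"  [terminal]
7. n3.env = false  [false]
8. n3.live = 30  [len(g.mk) + 28]
9. n3.key = "vkxn"  [g.mk ++ d.sig]
10. n7.sig = "ym"  [terminal]
11. n6.env = false  [false]
12. n6.live = -6  [len(d.sig) - 8]
13. n6.key = "nn"  ["nn"]
14. n2.env = false  [false]
15. n2.live = 20  [len(B₁.key) + 16]
16. n2.key = "u"  [if B₂.env then B₂.key else "u"]
17. n8.tag = false  [B.live == S.off]
18. n9.off = 17  [17]
19. n9.wid = 9  [9]
20. n10.val = "xp"  [terminal]
21. n9.pre = "xpv"  [h.val ++ "v"]
22. n9.sig = true  [true]
23. n12.pre = false  [terminal]
24. n13.val = "yp"  [terminal]
25. n11.env = false  [a.pre == true]
26. n11.live = -4  [len(h.val) - 6]
27. n11.key = "qyp"  ["q" ++ h.val]
28. n8.ok = "xpvqyp"  [S.pre ++ B.key]
29. n8.wid = false  [B.env == true]
30. n8.cnt = 19  [B.live * 2 + 27]
31. n1.pre = "vxpvqyp"  ["v" ++ A.ok]
32. n1.sig = true  [not B.env]
33. n14.tag = false  [S₁.sig == false]
34. n16.sig = "pk"  [terminal]
35. n17.pre = false  [terminal]
36. n18.off = 2  [2]
37. n18.wid = -3  [len(d.sig) - 5]
38. n19.sig = "yp"  [terminal]
39. n18.pre = "uyp"  ["u" ++ d.sig]
40. n18.sig = true  [S.off == 2]
41. n15.env = true  [a.pre == false]
42. n15.live = 1  [len(S.pre) - 2]
43. n15.key = "uyppk"  [S.pre ++ d.sig]
44. n20.off = 4  [B.live * -1 + 5]
45. n20.wid = 15  [len(B.key) + 10]
46. n21.mk = "vm"  [terminal]
47. n22.off = -7  [S₀.wid * -1 + 8]
48. n22.wid = 14  [S₀.wid * -1 + 29]
49. n23.idx = "wz"  [terminal]
50. n22.pre = "zwz"  ["z" ++ f.idx]
51. n22.sig = true  [S.off > -8]
52. n20.pre = "wzwz"  ["w" ++ S₁.pre]
53. n20.sig = false  [not S₁.sig]
54. n14.ok = "wzwzuyppk"  [S.pre ++ B.key]
55. n14.wid = false  [B.env == false]
56. n14.cnt = 21  [B.live * 3 + 18]
57. n0.pre = "kvxpvqyp"  ["k" ++ S₁.pre]
58. n0.sig = false  [A.wid == true]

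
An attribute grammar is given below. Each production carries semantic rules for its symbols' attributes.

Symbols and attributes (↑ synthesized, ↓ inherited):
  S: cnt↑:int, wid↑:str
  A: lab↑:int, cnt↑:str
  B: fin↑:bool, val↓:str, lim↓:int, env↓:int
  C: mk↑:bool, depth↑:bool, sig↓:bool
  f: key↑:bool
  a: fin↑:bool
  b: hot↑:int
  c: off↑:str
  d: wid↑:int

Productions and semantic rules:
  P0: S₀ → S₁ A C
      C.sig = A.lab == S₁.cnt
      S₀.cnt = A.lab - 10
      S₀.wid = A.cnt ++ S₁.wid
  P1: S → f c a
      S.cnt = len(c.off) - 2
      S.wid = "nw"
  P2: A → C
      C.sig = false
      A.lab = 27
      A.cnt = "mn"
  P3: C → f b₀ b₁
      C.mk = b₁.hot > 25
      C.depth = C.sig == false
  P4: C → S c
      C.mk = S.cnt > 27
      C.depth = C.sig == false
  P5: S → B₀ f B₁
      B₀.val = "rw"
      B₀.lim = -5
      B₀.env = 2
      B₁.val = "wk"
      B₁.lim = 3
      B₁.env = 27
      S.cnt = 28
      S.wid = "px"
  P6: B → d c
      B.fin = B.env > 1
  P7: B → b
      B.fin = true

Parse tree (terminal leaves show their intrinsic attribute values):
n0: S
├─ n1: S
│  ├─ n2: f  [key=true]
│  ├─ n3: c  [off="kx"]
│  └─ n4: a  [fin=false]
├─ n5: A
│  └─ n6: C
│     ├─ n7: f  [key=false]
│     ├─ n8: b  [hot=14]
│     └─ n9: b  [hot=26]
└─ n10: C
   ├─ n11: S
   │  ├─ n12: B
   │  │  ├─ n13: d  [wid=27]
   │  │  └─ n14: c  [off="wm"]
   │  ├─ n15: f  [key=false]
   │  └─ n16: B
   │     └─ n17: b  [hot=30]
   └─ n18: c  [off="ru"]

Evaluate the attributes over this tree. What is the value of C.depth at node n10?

1. n2.key = true  [terminal]
2. n3.off = "kx"  [terminal]
3. n4.fin = false  [terminal]
4. n1.cnt = 0  [len(c.off) - 2]
5. n1.wid = "nw"  ["nw"]
6. n6.sig = false  [false]
7. n7.key = false  [terminal]
8. n8.hot = 14  [terminal]
9. n9.hot = 26  [terminal]
10. n6.mk = true  [b₁.hot > 25]
11. n6.depth = true  [C.sig == false]
12. n5.lab = 27  [27]
13. n5.cnt = "mn"  ["mn"]
14. n10.sig = false  [A.lab == S₁.cnt]
15. n12.val = "rw"  ["rw"]
16. n12.lim = -5  [-5]
17. n12.env = 2  [2]
18. n13.wid = 27  [terminal]
19. n14.off = "wm"  [terminal]
20. n12.fin = true  [B.env > 1]
21. n15.key = false  [terminal]
22. n16.val = "wk"  ["wk"]
23. n16.lim = 3  [3]
24. n16.env = 27  [27]
25. n17.hot = 30  [terminal]
26. n16.fin = true  [true]
27. n11.cnt = 28  [28]
28. n11.wid = "px"  ["px"]
29. n18.off = "ru"  [terminal]
30. n10.mk = true  [S.cnt > 27]
31. n10.depth = true  [C.sig == false]
32. n0.cnt = 17  [A.lab - 10]
33. n0.wid = "mnnw"  [A.cnt ++ S₁.wid]

true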